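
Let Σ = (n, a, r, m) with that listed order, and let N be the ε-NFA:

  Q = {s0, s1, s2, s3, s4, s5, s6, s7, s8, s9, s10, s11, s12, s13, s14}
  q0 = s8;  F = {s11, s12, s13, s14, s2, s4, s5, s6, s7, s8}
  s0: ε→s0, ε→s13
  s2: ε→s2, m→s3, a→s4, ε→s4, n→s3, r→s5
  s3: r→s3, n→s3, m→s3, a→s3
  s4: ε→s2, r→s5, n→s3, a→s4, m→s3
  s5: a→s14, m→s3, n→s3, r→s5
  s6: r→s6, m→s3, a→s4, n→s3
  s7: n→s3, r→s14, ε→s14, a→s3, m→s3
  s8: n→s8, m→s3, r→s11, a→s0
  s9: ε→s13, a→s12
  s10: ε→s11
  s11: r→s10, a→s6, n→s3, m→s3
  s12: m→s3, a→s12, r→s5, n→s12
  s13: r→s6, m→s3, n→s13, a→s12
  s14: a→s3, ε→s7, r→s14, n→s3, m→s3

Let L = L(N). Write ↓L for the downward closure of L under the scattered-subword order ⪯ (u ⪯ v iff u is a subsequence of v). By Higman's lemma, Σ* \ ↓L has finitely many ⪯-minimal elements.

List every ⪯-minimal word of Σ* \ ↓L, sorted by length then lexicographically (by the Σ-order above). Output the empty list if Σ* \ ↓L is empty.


Antichain: [m, rn, aaraa].

|Q|=15, |F|=10, |δ|=54 (9 ε).
min D↑ (9 st, q0=0, F={3}): 0:n→0,a→1,r→2,m→3 1:n→1,a→4,r→5,m→3 2:n→3,a→5,r→2,m→3 3:n→3,a→3,r→3,m→3 4:n→4,a→4,r→6,m→3 5:n→3,a→7,r→5,m→3 6:n→3,a→8,r→6,m→3 7:n→3,a→7,r→6,m→3 8:n→3,a→3,r→8,m→3 (ε-aug+det+¬).
'm': |S_i|=[13, 1] end={s3} ∉↓L; 1/1 single-dels accept.
'rn': |S_i|=[13, 9, 1] end={s3} — reject; 2/2 single-dels accept.
'aaraa': |S_i|=[13, 10, 7, 4, 3, 1] end={s3} ∉↓L; 5/5 del acc.
3 obstructions.


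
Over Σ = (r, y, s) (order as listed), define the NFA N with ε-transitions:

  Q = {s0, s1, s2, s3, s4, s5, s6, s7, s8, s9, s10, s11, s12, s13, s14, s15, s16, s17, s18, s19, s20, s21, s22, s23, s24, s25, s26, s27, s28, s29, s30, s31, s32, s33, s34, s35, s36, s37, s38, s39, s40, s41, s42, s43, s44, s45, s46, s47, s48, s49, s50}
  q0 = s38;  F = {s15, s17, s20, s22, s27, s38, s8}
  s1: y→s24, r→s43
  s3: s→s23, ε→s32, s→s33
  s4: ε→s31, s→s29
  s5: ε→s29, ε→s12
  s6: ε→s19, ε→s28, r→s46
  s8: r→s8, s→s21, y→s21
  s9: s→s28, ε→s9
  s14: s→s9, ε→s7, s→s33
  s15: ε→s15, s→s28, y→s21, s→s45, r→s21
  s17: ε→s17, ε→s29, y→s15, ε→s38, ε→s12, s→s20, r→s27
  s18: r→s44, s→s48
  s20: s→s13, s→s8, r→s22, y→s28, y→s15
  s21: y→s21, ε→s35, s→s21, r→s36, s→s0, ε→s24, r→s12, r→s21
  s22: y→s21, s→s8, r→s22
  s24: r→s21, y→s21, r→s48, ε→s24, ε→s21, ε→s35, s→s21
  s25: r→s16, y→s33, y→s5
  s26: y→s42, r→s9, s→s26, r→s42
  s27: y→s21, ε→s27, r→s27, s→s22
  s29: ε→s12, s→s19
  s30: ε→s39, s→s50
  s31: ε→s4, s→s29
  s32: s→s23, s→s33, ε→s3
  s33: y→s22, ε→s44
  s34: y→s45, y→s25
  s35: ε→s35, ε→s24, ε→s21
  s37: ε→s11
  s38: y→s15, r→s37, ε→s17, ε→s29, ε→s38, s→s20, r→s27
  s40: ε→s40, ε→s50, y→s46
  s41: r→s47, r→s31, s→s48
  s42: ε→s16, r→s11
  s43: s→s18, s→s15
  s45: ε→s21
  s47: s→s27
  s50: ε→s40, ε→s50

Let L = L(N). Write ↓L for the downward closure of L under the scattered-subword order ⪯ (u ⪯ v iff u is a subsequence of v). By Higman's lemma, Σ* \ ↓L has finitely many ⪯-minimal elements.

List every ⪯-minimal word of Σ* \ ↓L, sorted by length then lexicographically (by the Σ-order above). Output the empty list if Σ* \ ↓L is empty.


min(Σ*\↓L) = [ry, yr, yy, ys, ssy, sss].

|Q|=51, |F|=7, |δ|=106 (37 ε).
min D↑ (7 st, q0=0, F={4}): 0:r→1,y→2,s→3 1:r→1,y→4,s→5 2:r→4,y→4,s→4 3:r→5,y→2,s→6 4:r→4,y→4,s→4 5:r→5,y→4,s→6 6:r→6,y→4,s→4.
'ry': |S_i|=[21, 12, 7] end={s0,s12,s21,s24,s35,s36,s48} ∉↓L; 2/2 single-dels accept.
'yr': run [21, 10, 7] end={s0,s12,s21,s24,s35,s36,s48} rej; 2/2 deletions ∈↓L.
'yy': N↓-sim [21, 10, 7] end={s0,s12,s21,s24,s35,s36,s48} rej; 2/2 single-dels accept.
'ys': N↓-sim [21, 10, 9] end={s0,s12,s21,s24,s28,s35,s36,s45,s48} ∉↓L; 2/2 deletions ∈↓L.
'ssy': N↓-sim [21, 15, 11, 7] end={s0,s12,s21,s24,s35,s36,s48} — reject; 3/3 single-dels accept.
'sss': N↓-sim [21, 15, 11, 7] end={s0,s12,s21,s24,s35,s36,s48} ∉↓L; 3/3 del acc.
6 words, ⪯-incomp.


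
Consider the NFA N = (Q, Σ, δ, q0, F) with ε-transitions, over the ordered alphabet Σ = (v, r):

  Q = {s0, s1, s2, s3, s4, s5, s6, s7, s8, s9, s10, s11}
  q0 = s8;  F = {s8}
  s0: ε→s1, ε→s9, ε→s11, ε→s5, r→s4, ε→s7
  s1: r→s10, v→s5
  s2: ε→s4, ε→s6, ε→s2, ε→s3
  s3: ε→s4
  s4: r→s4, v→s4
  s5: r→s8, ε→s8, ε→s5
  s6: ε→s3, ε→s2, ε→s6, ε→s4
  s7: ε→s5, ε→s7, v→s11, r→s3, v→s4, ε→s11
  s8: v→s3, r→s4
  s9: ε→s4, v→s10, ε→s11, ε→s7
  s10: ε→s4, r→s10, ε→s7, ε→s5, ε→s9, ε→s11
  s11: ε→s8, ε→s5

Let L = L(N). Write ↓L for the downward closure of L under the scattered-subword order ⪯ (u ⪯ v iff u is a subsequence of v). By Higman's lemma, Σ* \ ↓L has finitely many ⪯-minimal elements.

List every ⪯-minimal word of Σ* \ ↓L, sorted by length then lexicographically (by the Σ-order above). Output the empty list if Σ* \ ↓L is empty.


A = [v, r].

|Q|=12, |F|=1, |δ|=42 (29 ε).
min D↑ (2 st, q0=0, F={1}): 0:v→1,r→1 1:v→1,r→1.
'v': |S_i|=[3, 2] end={s3,s4} — reject; 1/1 single-dels accept.
'r': run [3, 1] end={s4} rej; 1/1 single-dels accept.
2 minimals (antichain).


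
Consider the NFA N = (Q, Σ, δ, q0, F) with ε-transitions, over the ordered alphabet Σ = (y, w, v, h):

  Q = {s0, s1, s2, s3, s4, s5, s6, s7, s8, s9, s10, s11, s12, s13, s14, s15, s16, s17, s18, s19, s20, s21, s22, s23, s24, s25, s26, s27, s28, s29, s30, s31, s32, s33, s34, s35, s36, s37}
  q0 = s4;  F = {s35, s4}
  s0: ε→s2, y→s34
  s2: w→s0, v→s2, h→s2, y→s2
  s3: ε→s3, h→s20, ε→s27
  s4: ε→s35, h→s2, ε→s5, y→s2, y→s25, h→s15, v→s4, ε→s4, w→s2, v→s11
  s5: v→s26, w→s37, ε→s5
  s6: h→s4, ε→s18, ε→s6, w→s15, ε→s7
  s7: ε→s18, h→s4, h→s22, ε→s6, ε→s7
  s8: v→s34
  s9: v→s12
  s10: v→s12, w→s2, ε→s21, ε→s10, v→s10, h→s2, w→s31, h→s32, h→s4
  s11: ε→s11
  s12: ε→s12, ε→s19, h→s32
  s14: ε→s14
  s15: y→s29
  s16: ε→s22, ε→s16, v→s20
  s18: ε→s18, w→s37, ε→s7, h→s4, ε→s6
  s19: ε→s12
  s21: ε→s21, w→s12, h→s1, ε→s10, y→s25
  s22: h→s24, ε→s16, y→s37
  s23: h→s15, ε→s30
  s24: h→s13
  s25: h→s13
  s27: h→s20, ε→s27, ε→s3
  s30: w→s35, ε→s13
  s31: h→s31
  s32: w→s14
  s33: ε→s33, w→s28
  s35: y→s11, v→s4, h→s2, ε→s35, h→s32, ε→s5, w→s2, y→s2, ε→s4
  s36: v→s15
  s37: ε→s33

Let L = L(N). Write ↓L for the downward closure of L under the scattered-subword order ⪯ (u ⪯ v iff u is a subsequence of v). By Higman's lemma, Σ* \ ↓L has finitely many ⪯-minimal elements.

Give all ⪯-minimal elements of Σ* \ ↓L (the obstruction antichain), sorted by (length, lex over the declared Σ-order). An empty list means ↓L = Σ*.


|Q|=38, |F|=2, |δ|=90 (37 ε).
min D↑ (2 st, q0=0, F={1}): 0:y→1,w→1,v→0,h→1 1:y→1,w→1,v→1,h→1 (ε-aug+det+¬).
'y': N↓-sim [17, 7] end={s0,s11,s13,s2,s25,s29,s34} rej; 1/1 single-dels accept.
'w': N↓-sim [17, 7] end={s0,s14,s2,s28,s33,s34,s37} ∉↓L; 1/1 single-dels accept.
'h': N↓-sim [17, 8] end={s0,s13,s14,s15,s2,s29,s32,s34} rej; 1/1 del acc.
3 minimals (antichain).

Antichain: [y, w, h].


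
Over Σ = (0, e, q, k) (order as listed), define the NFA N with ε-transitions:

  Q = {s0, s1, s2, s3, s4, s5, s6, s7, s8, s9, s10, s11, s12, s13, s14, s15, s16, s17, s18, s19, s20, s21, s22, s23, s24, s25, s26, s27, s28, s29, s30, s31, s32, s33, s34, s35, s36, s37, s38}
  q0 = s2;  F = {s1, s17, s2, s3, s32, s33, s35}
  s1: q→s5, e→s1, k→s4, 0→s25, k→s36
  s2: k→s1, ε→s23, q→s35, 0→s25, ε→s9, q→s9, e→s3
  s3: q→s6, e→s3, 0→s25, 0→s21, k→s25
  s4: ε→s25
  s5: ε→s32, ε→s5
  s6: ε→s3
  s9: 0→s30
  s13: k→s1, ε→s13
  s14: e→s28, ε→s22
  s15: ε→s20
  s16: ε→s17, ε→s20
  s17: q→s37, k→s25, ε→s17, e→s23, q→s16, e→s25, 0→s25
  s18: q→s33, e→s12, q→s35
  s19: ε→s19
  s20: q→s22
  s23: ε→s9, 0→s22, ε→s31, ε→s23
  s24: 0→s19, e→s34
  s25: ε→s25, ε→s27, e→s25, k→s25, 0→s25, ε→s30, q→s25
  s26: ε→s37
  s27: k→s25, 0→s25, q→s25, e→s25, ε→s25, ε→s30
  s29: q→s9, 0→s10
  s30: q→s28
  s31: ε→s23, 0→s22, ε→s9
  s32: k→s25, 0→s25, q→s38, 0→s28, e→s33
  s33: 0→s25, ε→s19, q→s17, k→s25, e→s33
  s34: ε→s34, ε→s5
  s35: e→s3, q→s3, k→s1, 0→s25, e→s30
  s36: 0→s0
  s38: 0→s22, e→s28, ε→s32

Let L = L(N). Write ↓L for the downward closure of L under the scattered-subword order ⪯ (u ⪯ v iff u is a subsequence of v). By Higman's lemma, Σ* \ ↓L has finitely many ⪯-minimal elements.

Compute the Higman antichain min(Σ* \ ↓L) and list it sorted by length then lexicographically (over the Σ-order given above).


|Q|=39, |F|=7, |δ|=88 (28 ε).
min D↑ (8 st, q0=0, F={1}): 0:0→1,e→2,q→3,k→4 1:0→1,e→1,q→1,k→1 2:0→1,e→2,q→2,k→1 3:0→1,e→2,q→2,k→4 4:0→1,e→4,q→5,k→1 5:0→1,e→6,q→5,k→1 6:0→1,e→6,q→7,k→1 7:0→1,e→1,q→7,k→1 [Hopcroft].
'0': |S_i|=[26, 7] end={s0,s21,s22,s25,s27,s28,s30} ∉↓L; 1/1 single-dels accept.
'ek': |S_i|=[26, 24, 7] end={s0,s25,s27,s28,s30,s36,s4} rej; 2/2 del acc.
'kk': run [26, 21, 7] end={s0,s25,s27,s28,s30,s36,s4} ∉↓L; 2/2 deletions ∈↓L.
'qqk': run [26, 25, 20, 4] end={s25,s27,s28,s30} — reject; 3/3 del acc.
'kqeqe': N↓-sim [26, 21, 17, 14, 12, 8] end={s22,s23,s25,s27,s28,s30,s31,s9} ∉↓L; 5/5 del acc.
5 minimals (antichain).

A = [0, ek, kk, qqk, kqeqe].


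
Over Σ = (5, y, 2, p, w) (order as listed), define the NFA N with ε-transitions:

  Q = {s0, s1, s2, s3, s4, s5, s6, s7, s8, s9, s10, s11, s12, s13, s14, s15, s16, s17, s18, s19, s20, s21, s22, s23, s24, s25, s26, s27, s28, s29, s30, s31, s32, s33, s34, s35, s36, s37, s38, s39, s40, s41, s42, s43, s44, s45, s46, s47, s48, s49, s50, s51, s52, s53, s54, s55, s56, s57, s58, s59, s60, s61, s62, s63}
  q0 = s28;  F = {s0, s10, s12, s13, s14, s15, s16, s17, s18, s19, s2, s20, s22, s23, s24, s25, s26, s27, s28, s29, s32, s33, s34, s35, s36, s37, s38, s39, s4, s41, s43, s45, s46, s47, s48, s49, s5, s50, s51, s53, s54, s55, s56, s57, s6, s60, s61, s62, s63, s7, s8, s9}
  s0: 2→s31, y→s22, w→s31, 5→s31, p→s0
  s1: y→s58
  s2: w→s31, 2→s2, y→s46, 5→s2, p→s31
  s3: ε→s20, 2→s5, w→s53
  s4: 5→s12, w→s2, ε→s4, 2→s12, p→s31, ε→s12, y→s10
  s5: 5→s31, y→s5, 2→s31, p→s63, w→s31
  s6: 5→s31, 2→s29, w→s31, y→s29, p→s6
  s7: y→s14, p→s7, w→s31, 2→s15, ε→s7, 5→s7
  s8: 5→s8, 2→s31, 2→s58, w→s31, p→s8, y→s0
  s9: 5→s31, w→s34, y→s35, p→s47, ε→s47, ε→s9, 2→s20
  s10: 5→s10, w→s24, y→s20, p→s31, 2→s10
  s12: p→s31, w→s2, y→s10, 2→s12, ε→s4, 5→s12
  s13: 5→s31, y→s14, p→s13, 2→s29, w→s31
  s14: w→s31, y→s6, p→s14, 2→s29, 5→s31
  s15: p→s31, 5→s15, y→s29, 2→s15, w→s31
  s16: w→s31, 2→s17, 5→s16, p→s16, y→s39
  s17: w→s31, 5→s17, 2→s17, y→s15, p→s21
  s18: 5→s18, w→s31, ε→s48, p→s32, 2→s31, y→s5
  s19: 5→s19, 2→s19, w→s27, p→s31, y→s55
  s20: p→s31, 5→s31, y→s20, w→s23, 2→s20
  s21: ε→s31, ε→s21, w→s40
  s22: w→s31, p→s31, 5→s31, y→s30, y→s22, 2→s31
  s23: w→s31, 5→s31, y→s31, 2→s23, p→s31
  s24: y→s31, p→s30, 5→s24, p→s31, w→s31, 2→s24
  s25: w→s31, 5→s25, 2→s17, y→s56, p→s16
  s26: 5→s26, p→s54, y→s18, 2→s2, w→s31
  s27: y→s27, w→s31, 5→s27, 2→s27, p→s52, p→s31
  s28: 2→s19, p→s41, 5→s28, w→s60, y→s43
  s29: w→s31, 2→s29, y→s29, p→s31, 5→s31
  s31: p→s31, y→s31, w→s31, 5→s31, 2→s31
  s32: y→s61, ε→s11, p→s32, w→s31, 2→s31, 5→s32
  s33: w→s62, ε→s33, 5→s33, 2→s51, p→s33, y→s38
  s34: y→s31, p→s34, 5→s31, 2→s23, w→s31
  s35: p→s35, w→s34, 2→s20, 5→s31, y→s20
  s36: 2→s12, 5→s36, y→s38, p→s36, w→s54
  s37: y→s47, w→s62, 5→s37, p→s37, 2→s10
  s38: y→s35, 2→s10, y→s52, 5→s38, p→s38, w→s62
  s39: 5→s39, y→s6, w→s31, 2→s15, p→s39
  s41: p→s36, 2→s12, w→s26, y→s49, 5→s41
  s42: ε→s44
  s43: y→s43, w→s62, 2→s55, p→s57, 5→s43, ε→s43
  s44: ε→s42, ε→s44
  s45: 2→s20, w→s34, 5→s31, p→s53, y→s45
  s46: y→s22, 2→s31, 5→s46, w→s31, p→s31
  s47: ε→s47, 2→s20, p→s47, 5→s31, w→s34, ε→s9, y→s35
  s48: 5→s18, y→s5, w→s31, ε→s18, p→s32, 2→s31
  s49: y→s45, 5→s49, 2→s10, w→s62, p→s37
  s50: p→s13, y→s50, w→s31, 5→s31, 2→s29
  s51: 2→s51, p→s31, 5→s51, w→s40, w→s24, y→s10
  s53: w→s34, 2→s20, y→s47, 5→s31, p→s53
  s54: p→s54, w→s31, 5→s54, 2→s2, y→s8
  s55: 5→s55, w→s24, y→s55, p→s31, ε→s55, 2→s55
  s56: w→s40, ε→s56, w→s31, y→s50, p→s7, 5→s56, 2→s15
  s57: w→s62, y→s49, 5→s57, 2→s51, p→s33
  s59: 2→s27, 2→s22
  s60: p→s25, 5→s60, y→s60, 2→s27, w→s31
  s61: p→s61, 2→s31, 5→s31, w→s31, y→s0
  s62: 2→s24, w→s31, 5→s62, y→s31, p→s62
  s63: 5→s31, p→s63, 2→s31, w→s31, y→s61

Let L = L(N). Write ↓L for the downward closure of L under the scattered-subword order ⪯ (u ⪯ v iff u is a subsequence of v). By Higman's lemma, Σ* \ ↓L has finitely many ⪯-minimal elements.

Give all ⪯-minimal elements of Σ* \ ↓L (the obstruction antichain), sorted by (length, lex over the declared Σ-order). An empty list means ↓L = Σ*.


A = [2p, ww, ywy, pyy5, pwy2, ppyyyp].

|Q|=64, |F|=52, |δ|=299 (21 ε).
min D↑ (50 st, q0=0, F={8}): 0:5→0,y→1,2→2,p→3,w→4 1:5→1,y→1,2→5,p→6,w→7 2:5→2,y→5,2→2,p→8,w→9 3:5→3,y→10,2→11,p→12,w→13 4:5→4,y→4,2→9,p→14,w→8 5:5→5,y→5,2→5,p→8,w→15 6:5→6,y→10,2→16,p→17,w→7 7:5→7,y→8,2→15,p→7,w→8 8:5→8,y→8,2→8,p→8,w→8 9:5→9,y→9,2→9,p→8,w→8 10:5→10,y→18,2→19,p→20,w→7 11:5→11,y→19,2→11,p→8,w→21 12:5→12,y→22,2→11,p→12,w→23 13:5→13,y→24,2→21,p→23,w→8 14:5→14,y→25,2→26,p→27,w→8 15:5→15,y→8,2→15,p→8,w→8 16:5→16,y→19,2→16,p→8,w→15 17:5→17,y→22,2→16,p→17,w→7 18:5→8,y→18,2→28,p→29,w→30 19:5→19,y→28,2→19,p→8,w→15 20:5→20,y→31,2→19,p→20,w→7 21:5→21,y→32,2→21,p→8,w→8 22:5→22,y→33,2→19,p→22,w→7 23:5→23,y→34,2→21,p→23,w→8 24:5→24,y→35,2→8,p→36,w→8 25:5→25,y→37,2→38,p→39,w→8 26:5→26,y→38,2→26,p→8,w→8 27:5→27,y→40,2→26,p→27,w→8 28:5→8,y→28,2→28,p→8,w→41 29:5→8,y→31,2→28,p→29,w→30 30:5→8,y→8,2→41,p→30,w→8 31:5→8,y→33,2→28,p→31,w→30 32:5→32,y→42,2→8,p→8,w→8 33:5→8,y→28,2→28,p→33,w→30 34:5→34,y→43,2→8,p→34,w→8 35:5→8,y→35,2→8,p→44,w→8 36:5→36,y→45,2→8,p→36,w→8 37:5→8,y→37,2→46,p→47,w→8 38:5→38,y→46,2→38,p→8,w→8 39:5→39,y→48,2→38,p→39,w→8 40:5→40,y→49,2→38,p→40,w→8 41:5→8,y→8,2→41,p→8,w→8 42:5→8,y→42,2→8,p→8,w→8 43:5→8,y→42,2→8,p→43,w→8 44:5→8,y→45,2→8,p→44,w→8 45:5→8,y→43,2→8,p→45,w→8 46:5→8,y→46,2→46,p→8,w→8 47:5→8,y→48,2→46,p→47,w→8 48:5→8,y→49,2→46,p→48,w→8 49:5→8,y→46,2→46,p→49,w→8 (ε-aug+det+¬).
'2p': |S_i|=[59, 22, 5] end={s21,s30,s31,s40,s52} — reject; 2/2 deletions ∈↓L.
'ww': run [59, 38, 2] end={s31,s40} — reject; 2/2 single-dels accept.
'ywy': N↓-sim [59, 50, 7, 1] end={s31} ∉↓L; 3/3 single-dels accept.
'pyy5': |S_i|=[59, 53, 39, 21, 1] end={s31} — reject; 4/4 del acc.
'pwy2': run [59, 53, 22, 14, 2] end={s31,s58} — reject; 4/4 deletions ∈↓L.
'ppyyyp': |S_i|=[59, 53, 42, 24, 11, 6, 1] end={s31} ∉↓L; 6/6 deletions ∈↓L.
6 obstructions.


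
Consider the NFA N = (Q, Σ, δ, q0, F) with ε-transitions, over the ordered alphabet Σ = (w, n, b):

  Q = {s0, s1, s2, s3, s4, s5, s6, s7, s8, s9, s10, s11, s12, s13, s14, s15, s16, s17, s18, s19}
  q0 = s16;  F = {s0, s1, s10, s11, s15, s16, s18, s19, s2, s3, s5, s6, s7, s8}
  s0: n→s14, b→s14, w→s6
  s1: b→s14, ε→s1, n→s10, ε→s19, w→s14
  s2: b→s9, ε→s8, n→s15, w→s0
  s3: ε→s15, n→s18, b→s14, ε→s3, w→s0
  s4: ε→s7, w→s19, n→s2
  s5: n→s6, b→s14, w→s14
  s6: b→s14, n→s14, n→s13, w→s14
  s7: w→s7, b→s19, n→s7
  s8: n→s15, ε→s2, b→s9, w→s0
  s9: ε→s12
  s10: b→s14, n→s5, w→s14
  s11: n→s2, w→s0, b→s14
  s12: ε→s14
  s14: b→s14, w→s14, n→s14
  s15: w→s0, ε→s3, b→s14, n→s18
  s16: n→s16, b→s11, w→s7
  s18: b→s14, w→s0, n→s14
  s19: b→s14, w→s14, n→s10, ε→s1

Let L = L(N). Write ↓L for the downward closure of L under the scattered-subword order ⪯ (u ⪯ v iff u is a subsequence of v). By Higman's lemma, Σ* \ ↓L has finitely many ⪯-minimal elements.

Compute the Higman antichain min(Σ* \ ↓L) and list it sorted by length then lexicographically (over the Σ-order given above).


|Q|=20, |F|=14, |δ|=59 (11 ε).
min D↑ (12 st, q0=0, F={6}): 0:w→1,n→0,b→2 1:w→1,n→1,b→3 2:w→4,n→5,b→6 3:w→6,n→7,b→6 4:w→8,n→6,b→6 5:w→4,n→9,b→6 6:w→6,n→6,b→6 7:w→6,n→10,b→6 8:w→6,n→6,b→6 9:w→4,n→11,b→6 10:w→6,n→8,b→6 11:w→4,n→6,b→6.
'bb': |S_i|=[18, 16, 3] end={s12,s14,s9} rej; 2/2 del acc.
'wbw': run [18, 9, 7, 1] end={s14} rej; 3/3 single-dels accept.
'bwn': run [18, 16, 4, 2] end={s13,s14} ∉↓L; 3/3 del acc.
'bwww': |S_i|=[18, 16, 4, 3, 1] end={s14} ∉↓L; 4/4 deletions ∈↓L.
'bnnnn': |S_i|=[18, 16, 13, 8, 5, 2] end={s13,s14} — reject; 5/5 del acc.
5 minimals (antichain).

A = [bb, wbw, bwn, bwww, bnnnn].


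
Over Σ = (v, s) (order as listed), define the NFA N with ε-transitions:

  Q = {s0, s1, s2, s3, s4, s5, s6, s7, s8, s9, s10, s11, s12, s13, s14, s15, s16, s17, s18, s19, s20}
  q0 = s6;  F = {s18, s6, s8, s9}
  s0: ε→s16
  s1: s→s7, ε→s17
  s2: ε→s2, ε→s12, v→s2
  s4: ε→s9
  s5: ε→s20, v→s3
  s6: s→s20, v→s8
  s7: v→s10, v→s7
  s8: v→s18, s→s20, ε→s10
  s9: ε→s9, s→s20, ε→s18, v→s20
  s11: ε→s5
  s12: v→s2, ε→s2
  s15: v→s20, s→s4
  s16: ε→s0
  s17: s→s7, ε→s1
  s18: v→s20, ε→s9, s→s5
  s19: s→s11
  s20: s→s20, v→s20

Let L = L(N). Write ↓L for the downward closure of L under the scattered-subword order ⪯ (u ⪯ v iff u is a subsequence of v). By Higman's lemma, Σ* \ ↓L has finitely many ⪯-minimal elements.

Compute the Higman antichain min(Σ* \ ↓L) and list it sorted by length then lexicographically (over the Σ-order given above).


A = [s, vvv].

|Q|=21, |F|=4, |δ|=34 (14 ε).
min D↑ (4 st, q0=0, F={2}): 0:v→1,s→2 1:v→3,s→2 2:v→2,s→2 3:v→2,s→2 (ε-aug+det+¬).
's': |S_i|=[8, 3] end={s20,s3,s5} rej; 1/1 del acc.
'vvv': run [8, 7, 5, 2] end={s20,s3} ∉↓L; 3/3 single-dels accept.
2 minimals (antichain).


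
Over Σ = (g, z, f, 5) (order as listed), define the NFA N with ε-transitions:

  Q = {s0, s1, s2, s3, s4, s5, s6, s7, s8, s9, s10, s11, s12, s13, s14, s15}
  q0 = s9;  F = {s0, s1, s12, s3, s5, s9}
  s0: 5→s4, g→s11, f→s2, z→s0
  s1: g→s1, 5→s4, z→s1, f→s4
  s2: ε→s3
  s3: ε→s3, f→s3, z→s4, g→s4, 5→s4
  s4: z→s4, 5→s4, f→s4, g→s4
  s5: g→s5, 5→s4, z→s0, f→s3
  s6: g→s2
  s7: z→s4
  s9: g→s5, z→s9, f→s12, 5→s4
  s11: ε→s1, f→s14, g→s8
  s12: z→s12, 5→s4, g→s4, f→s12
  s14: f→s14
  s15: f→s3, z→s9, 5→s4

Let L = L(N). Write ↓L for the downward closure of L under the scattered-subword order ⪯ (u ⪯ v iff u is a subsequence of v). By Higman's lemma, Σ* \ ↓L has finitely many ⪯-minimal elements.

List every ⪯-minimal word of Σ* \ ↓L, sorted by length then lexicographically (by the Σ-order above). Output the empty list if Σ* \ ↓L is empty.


Antichain: [5, fg, gfz, gzgf].

|Q|=16, |F|=6, |δ|=39 (3 ε).
min D↑ (7 st, q0=0, F={3}): 0:g→1,z→0,f→2,5→3 1:g→1,z→4,f→5,5→3 2:g→3,z→2,f→2,5→3 3:g→3,z→3,f→3,5→3 4:g→6,z→4,f→5,5→3 5:g→3,z→3,f→5,5→3 6:g→6,z→6,f→3,5→3.
'5': N↓-sim [11, 1] end={s4} rej; 1/1 deletions ∈↓L.
'fg': run [11, 5, 1] end={s4} — reject; 2/2 deletions ∈↓L.
'gfz': |S_i|=[11, 9, 4, 1] end={s4} — reject; 3/3 single-dels accept.
'gzgf': |S_i|=[11, 9, 8, 5, 2] end={s14,s4} — reject; 4/4 single-dels accept.
4 words, ⪯-incomp.


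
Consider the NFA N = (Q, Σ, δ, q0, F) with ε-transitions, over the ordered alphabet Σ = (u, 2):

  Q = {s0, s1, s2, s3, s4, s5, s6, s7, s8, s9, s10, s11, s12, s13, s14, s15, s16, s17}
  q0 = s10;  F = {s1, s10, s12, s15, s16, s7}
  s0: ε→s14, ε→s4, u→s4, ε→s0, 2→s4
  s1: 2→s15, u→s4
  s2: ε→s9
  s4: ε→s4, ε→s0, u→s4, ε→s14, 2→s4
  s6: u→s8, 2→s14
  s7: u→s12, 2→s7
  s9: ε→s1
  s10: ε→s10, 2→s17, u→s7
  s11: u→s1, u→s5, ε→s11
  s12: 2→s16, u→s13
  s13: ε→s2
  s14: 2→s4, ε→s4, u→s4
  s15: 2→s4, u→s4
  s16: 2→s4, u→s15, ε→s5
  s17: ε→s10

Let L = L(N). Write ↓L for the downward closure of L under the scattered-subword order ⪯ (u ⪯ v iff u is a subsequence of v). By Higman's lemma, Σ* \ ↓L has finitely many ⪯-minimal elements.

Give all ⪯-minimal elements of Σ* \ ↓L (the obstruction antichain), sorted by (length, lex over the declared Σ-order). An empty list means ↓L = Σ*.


min(Σ*\↓L) = [uuuu, uu22].

|Q|=18, |F|=6, |δ|=36 (14 ε).
min D↑ (7 st, q0=0, F={5}): 0:u→1,2→0 1:u→2,2→1 2:u→3,2→4 3:u→5,2→6 4:u→6,2→5 5:u→5,2→5 6:u→5,2→5.
'uuuu': run [14, 12, 11, 8, 3] end={s0,s14,s4} — reject; 4/4 single-dels accept.
'uu22': run [14, 12, 11, 6, 3] end={s0,s14,s4} rej; 4/4 del acc.
2 minimals (antichain).


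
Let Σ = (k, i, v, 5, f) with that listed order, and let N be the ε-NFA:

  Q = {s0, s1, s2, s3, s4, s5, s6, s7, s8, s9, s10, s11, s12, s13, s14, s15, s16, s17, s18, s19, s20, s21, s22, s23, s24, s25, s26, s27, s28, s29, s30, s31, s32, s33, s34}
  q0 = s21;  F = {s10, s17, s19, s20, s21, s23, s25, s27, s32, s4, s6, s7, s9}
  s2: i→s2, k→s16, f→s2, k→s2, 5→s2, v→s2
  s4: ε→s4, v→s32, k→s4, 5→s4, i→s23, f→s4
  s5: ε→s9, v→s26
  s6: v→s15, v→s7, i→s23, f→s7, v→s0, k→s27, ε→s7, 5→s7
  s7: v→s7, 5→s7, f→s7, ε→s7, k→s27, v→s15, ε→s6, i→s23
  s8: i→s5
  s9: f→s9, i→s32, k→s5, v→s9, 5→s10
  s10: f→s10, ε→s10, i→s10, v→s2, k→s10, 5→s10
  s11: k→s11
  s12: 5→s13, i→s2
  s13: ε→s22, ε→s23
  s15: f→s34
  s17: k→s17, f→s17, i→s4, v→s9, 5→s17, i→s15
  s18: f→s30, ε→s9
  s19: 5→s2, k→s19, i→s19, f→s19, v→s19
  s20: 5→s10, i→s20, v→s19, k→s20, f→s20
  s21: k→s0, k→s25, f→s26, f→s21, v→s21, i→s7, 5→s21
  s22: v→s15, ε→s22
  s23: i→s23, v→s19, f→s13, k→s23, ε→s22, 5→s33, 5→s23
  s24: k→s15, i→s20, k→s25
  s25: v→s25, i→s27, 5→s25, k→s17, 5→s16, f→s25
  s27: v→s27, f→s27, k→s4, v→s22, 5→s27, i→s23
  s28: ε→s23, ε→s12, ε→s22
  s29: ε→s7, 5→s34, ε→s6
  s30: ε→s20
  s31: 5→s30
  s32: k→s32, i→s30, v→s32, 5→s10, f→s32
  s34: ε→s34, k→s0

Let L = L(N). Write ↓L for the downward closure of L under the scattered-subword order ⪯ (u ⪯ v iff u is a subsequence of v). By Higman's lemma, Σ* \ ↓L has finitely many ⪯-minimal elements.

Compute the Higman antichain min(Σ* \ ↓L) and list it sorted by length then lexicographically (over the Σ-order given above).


Antichain: [iiv5, kkv5v].

|Q|=35, |F|=13, |δ|=112 (18 ε).
min D↑ (13 st, q0=0, F={11}): 0:k→1,i→2,v→0,5→0,f→0 1:k→3,i→4,v→1,5→1,f→1 2:k→4,i→5,v→2,5→2,f→2 3:k→3,i→6,v→7,5→3,f→3 4:k→6,i→5,v→4,5→4,f→4 5:k→5,i→5,v→8,5→5,f→5 6:k→6,i→5,v→9,5→6,f→6 7:k→7,i→9,v→7,5→10,f→7 8:k→8,i→8,v→8,5→11,f→8 9:k→9,i→12,v→9,5→10,f→9 10:k→10,i→10,v→11,5→10,f→10 11:k→11,i→11,v→11,5→11,f→11 12:k→12,i→12,v→8,5→10,f→12.
'iiv5': |S_i|=[24, 18, 13, 6, 2] end={s16,s2} — reject; 4/4 single-dels accept.
'kkv5v': run [24, 21, 19, 13, 3, 2] end={s16,s2} rej; 5/5 del acc.
2 words, ⪯-incomp.


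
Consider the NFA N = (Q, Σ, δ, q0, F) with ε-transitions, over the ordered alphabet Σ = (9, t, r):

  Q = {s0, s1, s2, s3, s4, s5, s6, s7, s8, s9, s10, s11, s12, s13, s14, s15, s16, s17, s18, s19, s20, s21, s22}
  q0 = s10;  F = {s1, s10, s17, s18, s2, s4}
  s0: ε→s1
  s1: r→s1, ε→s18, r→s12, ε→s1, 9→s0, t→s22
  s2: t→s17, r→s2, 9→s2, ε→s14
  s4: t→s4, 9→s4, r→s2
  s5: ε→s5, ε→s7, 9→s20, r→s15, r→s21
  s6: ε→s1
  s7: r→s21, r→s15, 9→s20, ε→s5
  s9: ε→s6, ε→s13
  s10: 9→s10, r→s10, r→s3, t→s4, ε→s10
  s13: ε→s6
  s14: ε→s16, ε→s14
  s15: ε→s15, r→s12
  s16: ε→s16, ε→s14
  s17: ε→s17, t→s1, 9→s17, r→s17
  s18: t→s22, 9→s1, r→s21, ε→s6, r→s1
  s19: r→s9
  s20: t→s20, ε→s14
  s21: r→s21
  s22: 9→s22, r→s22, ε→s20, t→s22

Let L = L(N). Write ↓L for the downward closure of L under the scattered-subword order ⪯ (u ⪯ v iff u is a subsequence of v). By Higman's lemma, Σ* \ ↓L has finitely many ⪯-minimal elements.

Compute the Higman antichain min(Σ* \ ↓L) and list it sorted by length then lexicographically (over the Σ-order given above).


|Q|=23, |F|=6, |δ|=55 (21 ε).
min D↑ (6 st, q0=0, F={5}): 0:9→0,t→1,r→0 1:9→1,t→1,r→2 2:9→2,t→3,r→2 3:9→3,t→4,r→3 4:9→4,t→5,r→4 5:9→5,t→5,r→5.
'trttt': run [15, 13, 12, 11, 10, 4] end={s14,s16,s20,s22} — reject; 5/5 del acc.
1 minimals (antichain).

A = [trttt].


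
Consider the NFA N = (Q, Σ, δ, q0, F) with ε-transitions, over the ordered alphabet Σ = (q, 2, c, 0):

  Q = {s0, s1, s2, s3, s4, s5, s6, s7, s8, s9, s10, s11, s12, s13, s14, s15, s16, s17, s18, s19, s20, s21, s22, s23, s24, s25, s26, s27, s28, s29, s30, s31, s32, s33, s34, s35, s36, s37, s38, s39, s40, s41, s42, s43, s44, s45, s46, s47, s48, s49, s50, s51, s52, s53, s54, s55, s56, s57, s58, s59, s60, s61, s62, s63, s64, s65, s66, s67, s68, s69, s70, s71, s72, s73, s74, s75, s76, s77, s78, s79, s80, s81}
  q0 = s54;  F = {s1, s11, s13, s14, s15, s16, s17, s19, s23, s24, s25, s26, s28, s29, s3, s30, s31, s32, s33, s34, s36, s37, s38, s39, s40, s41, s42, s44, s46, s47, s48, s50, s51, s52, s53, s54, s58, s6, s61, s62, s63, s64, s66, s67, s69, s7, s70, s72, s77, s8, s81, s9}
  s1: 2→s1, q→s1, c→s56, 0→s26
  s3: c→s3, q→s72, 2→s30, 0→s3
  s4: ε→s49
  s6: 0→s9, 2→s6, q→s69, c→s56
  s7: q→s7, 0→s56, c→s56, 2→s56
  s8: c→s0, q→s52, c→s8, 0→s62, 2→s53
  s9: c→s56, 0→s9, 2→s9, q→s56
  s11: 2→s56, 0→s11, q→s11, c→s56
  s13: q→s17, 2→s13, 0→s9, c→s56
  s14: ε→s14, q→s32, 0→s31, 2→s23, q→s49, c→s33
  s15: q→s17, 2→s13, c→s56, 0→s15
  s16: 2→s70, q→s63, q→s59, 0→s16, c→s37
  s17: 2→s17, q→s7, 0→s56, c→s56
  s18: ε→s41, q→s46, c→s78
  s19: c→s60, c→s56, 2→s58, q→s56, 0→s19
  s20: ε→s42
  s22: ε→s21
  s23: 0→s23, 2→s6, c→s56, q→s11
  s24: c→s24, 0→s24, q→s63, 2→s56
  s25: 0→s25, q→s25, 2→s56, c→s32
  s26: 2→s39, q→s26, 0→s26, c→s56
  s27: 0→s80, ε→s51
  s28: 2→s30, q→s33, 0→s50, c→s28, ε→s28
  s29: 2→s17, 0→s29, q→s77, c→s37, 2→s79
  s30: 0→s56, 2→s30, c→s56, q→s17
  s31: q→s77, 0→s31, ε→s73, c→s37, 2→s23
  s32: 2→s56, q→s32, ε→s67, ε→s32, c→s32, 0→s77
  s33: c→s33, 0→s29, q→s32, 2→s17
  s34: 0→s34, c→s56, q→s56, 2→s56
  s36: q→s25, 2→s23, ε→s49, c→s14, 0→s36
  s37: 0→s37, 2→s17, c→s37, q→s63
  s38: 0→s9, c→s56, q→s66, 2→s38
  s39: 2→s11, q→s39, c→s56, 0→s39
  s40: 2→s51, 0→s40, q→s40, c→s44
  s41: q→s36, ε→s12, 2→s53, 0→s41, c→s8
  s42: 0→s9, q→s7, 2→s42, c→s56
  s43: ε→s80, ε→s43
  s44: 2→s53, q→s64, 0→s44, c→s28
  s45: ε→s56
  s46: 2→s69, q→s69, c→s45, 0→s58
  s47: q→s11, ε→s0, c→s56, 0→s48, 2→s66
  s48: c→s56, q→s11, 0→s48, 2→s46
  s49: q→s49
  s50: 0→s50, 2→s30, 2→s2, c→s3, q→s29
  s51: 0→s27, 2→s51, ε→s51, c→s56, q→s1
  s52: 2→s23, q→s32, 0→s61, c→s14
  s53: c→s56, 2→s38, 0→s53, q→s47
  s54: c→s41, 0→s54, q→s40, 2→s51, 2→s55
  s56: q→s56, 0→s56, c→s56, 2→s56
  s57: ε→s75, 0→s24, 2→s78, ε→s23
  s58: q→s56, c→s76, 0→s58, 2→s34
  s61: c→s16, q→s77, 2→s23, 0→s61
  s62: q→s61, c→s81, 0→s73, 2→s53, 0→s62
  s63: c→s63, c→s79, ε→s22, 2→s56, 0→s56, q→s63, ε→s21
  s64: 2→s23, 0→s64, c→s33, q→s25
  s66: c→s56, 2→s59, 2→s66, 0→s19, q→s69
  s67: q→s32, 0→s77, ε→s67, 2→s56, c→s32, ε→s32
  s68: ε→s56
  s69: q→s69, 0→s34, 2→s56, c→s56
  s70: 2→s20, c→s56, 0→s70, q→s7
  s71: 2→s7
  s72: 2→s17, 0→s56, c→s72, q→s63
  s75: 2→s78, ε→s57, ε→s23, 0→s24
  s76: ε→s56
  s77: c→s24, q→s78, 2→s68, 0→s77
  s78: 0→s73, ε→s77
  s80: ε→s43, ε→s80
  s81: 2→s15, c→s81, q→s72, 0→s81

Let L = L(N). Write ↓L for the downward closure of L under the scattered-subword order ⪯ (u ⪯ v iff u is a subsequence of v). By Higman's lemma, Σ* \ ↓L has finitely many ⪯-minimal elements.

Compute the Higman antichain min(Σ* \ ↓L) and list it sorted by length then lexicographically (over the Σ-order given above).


|Q|=82, |F|=52, |δ|=262 (30 ε).
min D↑ (52 st, q0=0, F={6}): 0:q→1,2→2,c→3,0→0 1:q→1,2→2,c→4,0→1 2:q→5,2→2,c→6,0→2 3:q→7,2→8,c→9,0→3 4:q→10,2→8,c→11,0→4 5:q→5,2→5,c→6,0→12 6:q→6,2→6,c→6,0→6 7:q→13,2→14,c→15,0→7 8:q→16,2→17,c→6,0→8 9:q→18,2→8,c→9,0→19 10:q→13,2→14,c→20,0→10 11:q→20,2→21,c→11,0→22 12:q→12,2→23,c→6,0→12 13:q→13,2→6,c→24,0→13 14:q→25,2→26,c→6,0→14 15:q→24,2→14,c→20,0→27 16:q→25,2→28,c→6,0→29 17:q→28,2→17,c→6,0→30 18:q→24,2→14,c→15,0→31 19:q→31,2→8,c→32,0→19 20:q→24,2→33,c→20,0→34 21:q→33,2→21,c→6,0→6 22:q→34,2→21,c→35,0→22 23:q→23,2→25,c→6,0→23 24:q→24,2→6,c→24,0→36 25:q→25,2→6,c→6,0→25 26:q→37,2→26,c→6,0→30 27:q→36,2→14,c→38,0→27 28:q→37,2→28,c→6,0→39 29:q→25,2→40,c→6,0→29 30:q→6,2→30,c→6,0→30 31:q→36,2→14,c→41,0→31 32:q→42,2→43,c→32,0→32 33:q→44,2→33,c→6,0→6 34:q→36,2→33,c→38,0→34 35:q→42,2→21,c→35,0→35 36:q→36,2→6,c→45,0→36 37:q→37,2→6,c→6,0→46 38:q→47,2→33,c→38,0→38 39:q→6,2→48,c→6,0→39 40:q→37,2→37,c→6,0→48 41:q→47,2→49,c→38,0→41 42:q→47,2→33,c→42,0→6 43:q→33,2→50,c→6,0→43 44:q→44,2→6,c→6,0→6 45:q→47,2→6,c→45,0→45 46:q→6,2→6,c→6,0→46 47:q→47,2→6,c→47,0→6 48:q→6,2→46,c→6,0→48 49:q→44,2→51,c→6,0→49 50:q→33,2→50,c→6,0→30 51:q→44,2→51,c→6,0→30.
'2c': |S_i|=[72, 39, 4] end={s45,s56,s60,s76} — reject; 2/2 single-dels accept.
'cqq2': run [72, 62, 47, 19, 2] end={s56,s68} ∉↓L; 4/4 single-dels accept.
'qcc20': run [72, 63, 52, 26, 7, 1] end={s56} rej; 5/5 single-dels accept.
'c220q': run [72, 62, 31, 20, 7, 1] end={s56} ∉↓L; 5/5 del acc.
'2q0222': N↓-sim [72, 39, 20, 13, 9, 4, 1] end={s56} — reject; 6/6 del acc.
'cc0cq0': |S_i|=[72, 62, 56, 48, 24, 9, 1] end={s56} — reject; 6/6 deletions ∈↓L.
6 minimals (antichain).

Antichain: [2c, cqq2, qcc20, c220q, 2q0222, cc0cq0].


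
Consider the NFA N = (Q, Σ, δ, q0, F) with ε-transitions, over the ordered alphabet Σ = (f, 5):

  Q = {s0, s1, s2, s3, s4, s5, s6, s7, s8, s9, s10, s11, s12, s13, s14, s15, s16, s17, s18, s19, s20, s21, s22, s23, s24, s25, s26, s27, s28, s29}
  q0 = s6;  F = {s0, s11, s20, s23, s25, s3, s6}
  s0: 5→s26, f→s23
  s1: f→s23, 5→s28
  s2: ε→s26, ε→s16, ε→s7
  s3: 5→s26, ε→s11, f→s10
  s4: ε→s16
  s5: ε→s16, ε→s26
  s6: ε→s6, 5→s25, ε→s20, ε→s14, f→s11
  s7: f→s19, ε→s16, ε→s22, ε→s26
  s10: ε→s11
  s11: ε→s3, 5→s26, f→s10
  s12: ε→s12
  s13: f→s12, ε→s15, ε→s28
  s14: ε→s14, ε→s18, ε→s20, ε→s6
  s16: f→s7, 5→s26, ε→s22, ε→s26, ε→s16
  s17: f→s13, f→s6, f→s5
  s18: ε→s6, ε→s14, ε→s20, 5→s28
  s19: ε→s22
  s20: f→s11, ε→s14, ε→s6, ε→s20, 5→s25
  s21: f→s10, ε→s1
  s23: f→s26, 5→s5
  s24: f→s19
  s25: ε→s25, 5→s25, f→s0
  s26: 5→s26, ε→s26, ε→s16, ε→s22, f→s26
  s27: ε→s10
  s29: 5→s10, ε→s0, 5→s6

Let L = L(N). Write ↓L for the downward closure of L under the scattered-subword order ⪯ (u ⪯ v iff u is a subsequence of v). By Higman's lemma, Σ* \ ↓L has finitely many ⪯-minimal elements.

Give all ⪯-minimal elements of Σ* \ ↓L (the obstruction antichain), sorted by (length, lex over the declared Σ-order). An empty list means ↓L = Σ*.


A = [f5, 5fff].

|Q|=30, |F|=7, |δ|=69 (39 ε).
min D↑ (6 st, q0=0, F={3}): 0:f→1,5→2 1:f→1,5→3 2:f→4,5→2 3:f→3,5→3 4:f→5,5→3 5:f→3,5→3.
'f5': run [17, 11, 6] end={s16,s19,s22,s26,s5,s7} rej; 2/2 del acc.
'5fff': run [17, 10, 8, 7, 5] end={s16,s19,s22,s26,s7} ∉↓L; 4/4 single-dels accept.
2 words, ⪯-incomp.


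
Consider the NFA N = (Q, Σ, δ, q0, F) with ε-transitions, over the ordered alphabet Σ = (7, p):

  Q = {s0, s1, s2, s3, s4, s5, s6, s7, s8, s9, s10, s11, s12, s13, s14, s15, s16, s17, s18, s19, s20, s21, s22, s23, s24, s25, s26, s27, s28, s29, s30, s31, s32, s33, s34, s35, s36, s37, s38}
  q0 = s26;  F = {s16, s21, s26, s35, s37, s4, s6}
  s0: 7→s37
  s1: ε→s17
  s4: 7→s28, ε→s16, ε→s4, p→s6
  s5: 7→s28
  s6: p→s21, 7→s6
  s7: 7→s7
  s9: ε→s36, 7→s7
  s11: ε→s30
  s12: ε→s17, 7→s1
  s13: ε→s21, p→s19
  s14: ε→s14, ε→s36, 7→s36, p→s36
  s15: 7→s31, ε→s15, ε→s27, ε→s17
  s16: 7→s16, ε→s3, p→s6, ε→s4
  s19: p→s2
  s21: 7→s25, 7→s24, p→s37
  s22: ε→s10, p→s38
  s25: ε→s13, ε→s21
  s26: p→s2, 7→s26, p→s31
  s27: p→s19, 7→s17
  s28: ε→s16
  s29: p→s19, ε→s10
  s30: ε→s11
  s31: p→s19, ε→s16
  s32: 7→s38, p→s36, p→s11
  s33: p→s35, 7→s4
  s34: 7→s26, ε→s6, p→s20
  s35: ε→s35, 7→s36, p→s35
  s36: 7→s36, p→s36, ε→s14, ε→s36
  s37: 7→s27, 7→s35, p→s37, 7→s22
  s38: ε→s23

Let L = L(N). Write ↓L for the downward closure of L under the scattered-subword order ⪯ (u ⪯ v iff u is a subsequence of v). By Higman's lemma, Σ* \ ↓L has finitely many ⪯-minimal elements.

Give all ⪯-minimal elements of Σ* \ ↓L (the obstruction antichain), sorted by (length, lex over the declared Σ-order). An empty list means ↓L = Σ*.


|Q|=39, |F|=7, |δ|=68 (26 ε).
min D↑ (7 st, q0=0, F={6}): 0:7→0,p→1 1:7→1,p→2 2:7→2,p→3 3:7→3,p→4 4:7→5,p→4 5:7→6,p→5 6:7→6,p→6 (ε-aug+det+¬).
'pppp77': run [23, 22, 17, 16, 12, 11, 3] end={s14,s17,s36} rej; 6/6 del acc.
1 obstructions.

min(Σ*\↓L) = [pppp77].


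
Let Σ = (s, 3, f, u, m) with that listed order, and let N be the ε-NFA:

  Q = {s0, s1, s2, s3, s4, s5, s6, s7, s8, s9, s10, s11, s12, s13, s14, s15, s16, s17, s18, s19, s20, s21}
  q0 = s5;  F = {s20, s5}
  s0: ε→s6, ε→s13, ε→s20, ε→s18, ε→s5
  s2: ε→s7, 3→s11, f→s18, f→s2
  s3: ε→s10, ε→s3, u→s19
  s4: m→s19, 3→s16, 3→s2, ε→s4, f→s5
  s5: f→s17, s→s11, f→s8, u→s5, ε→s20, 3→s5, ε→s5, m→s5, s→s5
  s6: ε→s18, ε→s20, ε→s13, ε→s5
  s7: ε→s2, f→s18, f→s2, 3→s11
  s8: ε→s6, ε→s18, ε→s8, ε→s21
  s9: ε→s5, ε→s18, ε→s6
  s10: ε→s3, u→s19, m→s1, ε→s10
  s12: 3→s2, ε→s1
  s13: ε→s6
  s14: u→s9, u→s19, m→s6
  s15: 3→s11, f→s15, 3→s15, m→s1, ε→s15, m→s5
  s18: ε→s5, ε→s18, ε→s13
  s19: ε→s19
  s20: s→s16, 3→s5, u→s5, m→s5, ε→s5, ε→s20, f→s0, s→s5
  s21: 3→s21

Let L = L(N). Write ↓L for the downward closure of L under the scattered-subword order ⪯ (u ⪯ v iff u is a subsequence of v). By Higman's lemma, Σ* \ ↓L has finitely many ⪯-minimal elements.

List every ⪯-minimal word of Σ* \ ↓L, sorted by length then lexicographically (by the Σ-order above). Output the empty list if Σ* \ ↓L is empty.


|Q|=22, |F|=2, |δ|=70 (34 ε).
min D↑ (1 st, q0=0, F={}): 0:s→0,3→0,f→0,u→0,m→0.
L(D↑) = ∅; no obstructions.

Antichain: [].


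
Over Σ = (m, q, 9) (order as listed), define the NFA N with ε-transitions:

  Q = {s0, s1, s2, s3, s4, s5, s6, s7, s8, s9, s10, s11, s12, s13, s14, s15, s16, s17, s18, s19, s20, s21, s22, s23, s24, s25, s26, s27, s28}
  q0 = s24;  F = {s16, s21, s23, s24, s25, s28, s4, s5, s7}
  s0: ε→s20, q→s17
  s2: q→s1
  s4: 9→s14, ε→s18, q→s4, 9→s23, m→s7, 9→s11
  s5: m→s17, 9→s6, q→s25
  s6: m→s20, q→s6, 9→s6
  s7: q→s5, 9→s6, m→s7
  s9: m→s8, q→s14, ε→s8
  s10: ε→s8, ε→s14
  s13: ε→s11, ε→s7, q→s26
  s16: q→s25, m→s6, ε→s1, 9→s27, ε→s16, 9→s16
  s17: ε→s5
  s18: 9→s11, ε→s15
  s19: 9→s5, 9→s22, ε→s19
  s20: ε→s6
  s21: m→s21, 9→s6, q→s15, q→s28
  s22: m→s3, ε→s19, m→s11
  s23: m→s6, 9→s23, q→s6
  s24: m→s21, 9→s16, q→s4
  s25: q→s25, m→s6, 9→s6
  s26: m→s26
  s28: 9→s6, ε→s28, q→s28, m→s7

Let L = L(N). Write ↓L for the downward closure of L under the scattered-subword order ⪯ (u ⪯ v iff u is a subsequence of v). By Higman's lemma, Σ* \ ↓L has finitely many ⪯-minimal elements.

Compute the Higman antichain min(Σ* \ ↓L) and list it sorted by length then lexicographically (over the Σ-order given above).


|Q|=29, |F|=9, |δ|=60 (15 ε).
min D↑ (10 st, q0=0, F={5}): 0:m→1,q→2,9→3 1:m→1,q→4,9→5 2:m→6,q→2,9→7 3:m→5,q→8,9→3 4:m→6,q→4,9→5 5:m→5,q→5,9→5 6:m→6,q→9,9→5 7:m→5,q→5,9→7 8:m→5,q→8,9→5 9:m→9,q→8,9→5 (ε-aug+det+¬).
'm9': run [18, 9, 2] end={s20,s6} — reject; 2/2 deletions ∈↓L.
'9m': |S_i|=[18, 9, 2] end={s20,s6} — reject; 2/2 del acc.
'q9q': run [18, 13, 5, 2] end={s20,s6} — reject; 3/3 del acc.
'9q9': N↓-sim [18, 9, 3, 2] end={s20,s6} ∉↓L; 3/3 deletions ∈↓L.
'qmqqm': N↓-sim [18, 13, 6, 5, 3, 2] end={s20,s6} — reject; 5/5 del acc.
5 words, ⪯-incomp.

min(Σ*\↓L) = [m9, 9m, q9q, 9q9, qmqqm].


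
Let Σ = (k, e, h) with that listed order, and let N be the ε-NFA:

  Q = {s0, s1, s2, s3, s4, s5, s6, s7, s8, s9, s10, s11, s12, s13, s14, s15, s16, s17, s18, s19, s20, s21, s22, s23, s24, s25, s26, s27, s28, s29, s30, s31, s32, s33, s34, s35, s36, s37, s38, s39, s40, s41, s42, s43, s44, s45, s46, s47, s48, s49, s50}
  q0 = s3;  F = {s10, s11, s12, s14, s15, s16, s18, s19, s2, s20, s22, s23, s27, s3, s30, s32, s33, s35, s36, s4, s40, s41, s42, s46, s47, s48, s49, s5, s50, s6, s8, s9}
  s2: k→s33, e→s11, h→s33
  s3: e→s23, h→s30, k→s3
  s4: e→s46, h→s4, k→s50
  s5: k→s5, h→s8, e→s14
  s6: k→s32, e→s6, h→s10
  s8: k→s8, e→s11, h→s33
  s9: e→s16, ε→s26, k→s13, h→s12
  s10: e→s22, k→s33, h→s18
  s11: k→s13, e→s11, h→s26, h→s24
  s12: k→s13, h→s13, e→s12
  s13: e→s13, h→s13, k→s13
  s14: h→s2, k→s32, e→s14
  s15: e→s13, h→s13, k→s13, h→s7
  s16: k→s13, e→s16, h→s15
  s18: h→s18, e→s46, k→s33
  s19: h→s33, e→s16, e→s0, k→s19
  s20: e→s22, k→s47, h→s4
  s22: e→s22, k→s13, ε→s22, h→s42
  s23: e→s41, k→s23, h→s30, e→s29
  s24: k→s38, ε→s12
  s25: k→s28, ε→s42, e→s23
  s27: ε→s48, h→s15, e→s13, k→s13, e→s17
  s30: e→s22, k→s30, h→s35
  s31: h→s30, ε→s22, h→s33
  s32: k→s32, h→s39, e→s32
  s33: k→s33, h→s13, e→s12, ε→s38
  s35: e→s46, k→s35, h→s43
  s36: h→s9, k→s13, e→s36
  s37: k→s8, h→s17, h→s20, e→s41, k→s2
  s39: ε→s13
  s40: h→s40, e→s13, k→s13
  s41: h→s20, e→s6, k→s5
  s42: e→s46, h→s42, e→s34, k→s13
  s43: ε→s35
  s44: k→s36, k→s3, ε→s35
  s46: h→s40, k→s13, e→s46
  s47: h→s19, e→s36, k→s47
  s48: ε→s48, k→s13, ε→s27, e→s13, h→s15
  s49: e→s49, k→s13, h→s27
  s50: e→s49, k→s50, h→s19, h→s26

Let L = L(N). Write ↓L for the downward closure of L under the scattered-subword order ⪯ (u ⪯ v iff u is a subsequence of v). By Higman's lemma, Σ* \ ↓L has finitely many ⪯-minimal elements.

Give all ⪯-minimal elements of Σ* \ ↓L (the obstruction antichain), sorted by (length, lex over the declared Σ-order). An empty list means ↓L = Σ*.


A = [hek, eeekh, hhehe, eekhhh].

|Q|=51, |F|=32, |δ|=130 (12 ε).
min D↑ (32 st, q0=0, F={9}): 0:k→0,e→1,h→2 1:k→1,e→3,h→2 2:k→2,e→4,h→5 3:k→6,e→7,h→8 4:k→9,e→4,h→10 5:k→5,e→11,h→5 6:k→6,e→12,h→13 7:k→14,e→7,h→15 8:k→16,e→4,h→17 9:k→9,e→9,h→9 10:k→9,e→11,h→10 11:k→9,e→11,h→18 12:k→14,e→12,h→19 13:k→13,e→20,h→21 14:k→14,e→14,h→9 15:k→21,e→4,h→22 16:k→16,e→23,h→24 17:k→25,e→11,h→17 18:k→9,e→9,h→18 19:k→21,e→20,h→21 20:k→9,e→20,h→26 21:k→21,e→26,h→9 22:k→21,e→11,h→22 23:k→9,e→23,h→27 24:k→24,e→28,h→21 25:k→25,e→29,h→24 26:k→9,e→26,h→9 27:k→9,e→28,h→26 28:k→9,e→28,h→30 29:k→9,e→29,h→31 30:k→9,e→9,h→9 31:k→9,e→9,h→30 (ε-aug+det+¬).
'hek': run [43, 35, 21, 2] end={s13,s38} rej; 3/3 single-dels accept.
'eeekh': |S_i|=[43, 42, 38, 29, 6, 2] end={s13,s39} — reject; 5/5 del acc.
'hhehe': |S_i|=[43, 35, 25, 13, 7, 2] end={s13,s17} rej; 5/5 deletions ∈↓L.
'eekhhh': N↓-sim [43, 42, 38, 26, 19, 8, 2] end={s13,s7} ∉↓L; 6/6 del acc.
4 minimals (antichain).
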